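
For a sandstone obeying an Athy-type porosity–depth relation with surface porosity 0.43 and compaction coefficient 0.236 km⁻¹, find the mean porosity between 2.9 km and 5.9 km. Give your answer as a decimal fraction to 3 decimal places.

⟨φ⟩ = (1/(z₂−z₁)) ∫ φ₀ e^(−cz) dz = φ₀·(e^(−c·z₁) − e^(−c·z₂)) / (c·(z₂−z₁))
e^(−0.236×2.9) = 0.5044; e^(−0.236×5.9) = 0.2485
⟨φ⟩ = 0.43 × (0.5044 − 0.2485) / (0.236 × 3) = 0.43 × 0.3615 = 0.1554

0.155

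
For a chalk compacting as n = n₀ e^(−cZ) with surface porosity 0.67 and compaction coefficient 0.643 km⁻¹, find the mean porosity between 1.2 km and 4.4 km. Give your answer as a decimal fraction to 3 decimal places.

0.131

⟨n⟩ = (1/(Z₂−Z₁)) ∫ n₀ e^(−cZ) dZ = n₀·(e^(−c·Z₁) − e^(−c·Z₂)) / (c·(Z₂−Z₁))
e^(−0.643×1.2) = 0.4623; e^(−0.643×4.4) = 0.0591
⟨n⟩ = 0.67 × (0.4623 − 0.0591) / (0.643 × 3.2) = 0.67 × 0.1960 = 0.1313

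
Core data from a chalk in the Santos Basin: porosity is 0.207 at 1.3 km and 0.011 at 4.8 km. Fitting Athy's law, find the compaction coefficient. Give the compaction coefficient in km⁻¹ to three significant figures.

0.839 km⁻¹

Athy: n(d) = n₀ e^(−βd) ⇒ n₁/n₂ = e^{β(d₂−d₁)} ⇒ β = ln(n₁/n₂)/(d₂−d₁)
β = ln(0.207/0.011) / (4.8 − 1.3) = ln(18.82) / 3.5 = 2.9348 / 3.5 = 0.8385 km⁻¹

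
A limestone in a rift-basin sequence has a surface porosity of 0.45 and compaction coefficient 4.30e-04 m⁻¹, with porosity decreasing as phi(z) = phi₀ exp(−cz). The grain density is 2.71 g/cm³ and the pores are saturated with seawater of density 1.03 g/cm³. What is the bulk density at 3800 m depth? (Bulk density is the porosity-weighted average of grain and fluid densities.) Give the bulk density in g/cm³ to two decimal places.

Working in km (1 km = 1000 m; c in km⁻¹ = c in m⁻¹ × 1000):
Porosity at depth: phi = 0.45·exp(−0.43×3.8) = 0.45×0.1951 = 0.0878
Bulk density: ρ_b = (1−phi)ρ_g + phi·ρ_f = 0.9122×2.71 + 0.0878×1.03
       = 2.472 + 0.090 = 2.562 g/cm³

2.56 g/cm³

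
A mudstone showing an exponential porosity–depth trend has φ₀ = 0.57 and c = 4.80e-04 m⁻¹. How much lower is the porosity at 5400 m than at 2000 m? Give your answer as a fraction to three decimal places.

0.176

Working in km (1 km = 1000 m; c in km⁻¹ = c in m⁻¹ × 1000):
φ(2) = 0.57·e^(−0.48×2) = 0.2182
φ(5.4) = 0.57·e^(−0.48×5.4) = 0.0427
Δφ = 0.2182 − 0.0427 = 0.1756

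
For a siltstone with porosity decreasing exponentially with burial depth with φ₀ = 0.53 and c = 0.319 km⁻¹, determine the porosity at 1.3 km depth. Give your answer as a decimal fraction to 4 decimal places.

φ = φ₀·exp(−c·d) = 0.53 × exp(−0.319 × 1.3) = 0.53 × exp(−0.4147)
  = 0.53 × 0.6605 = 0.3501

0.3501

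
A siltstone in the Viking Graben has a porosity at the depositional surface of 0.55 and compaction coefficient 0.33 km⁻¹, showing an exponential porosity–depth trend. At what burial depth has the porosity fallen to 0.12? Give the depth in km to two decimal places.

Invert Athy's law: d = ln(n₀/n) / β
d = ln(0.55/0.12) / 0.33 = ln(4.583) / 0.33 = 1.5224 / 0.33 = 4.613 km

4.61 km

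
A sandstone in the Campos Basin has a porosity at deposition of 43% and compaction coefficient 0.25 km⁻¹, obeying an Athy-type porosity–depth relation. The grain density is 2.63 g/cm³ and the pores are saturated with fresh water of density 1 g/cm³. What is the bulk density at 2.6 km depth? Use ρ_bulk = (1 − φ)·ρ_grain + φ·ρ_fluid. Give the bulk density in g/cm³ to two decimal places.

Porosity at depth: phi = 0.43·exp(−0.25×2.6) = 0.43×0.5220 = 0.2245
Bulk density: ρ_b = (1−phi)ρ_g + phi·ρ_f = 0.7755×2.63 + 0.2245×1
       = 2.040 + 0.224 = 2.264 g/cm³

2.26 g/cm³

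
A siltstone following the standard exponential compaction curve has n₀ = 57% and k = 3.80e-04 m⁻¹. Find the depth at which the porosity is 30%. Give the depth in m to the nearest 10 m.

1690 m

Working in km (1 km = 1000 m; k in km⁻¹ = k in m⁻¹ × 1000):
Invert Athy's law: Z = ln(n₀/n) / k
Z = ln(0.57/0.3) / 0.38 = ln(1.9) / 0.38 = 0.6419 / 0.38 = 1.689 km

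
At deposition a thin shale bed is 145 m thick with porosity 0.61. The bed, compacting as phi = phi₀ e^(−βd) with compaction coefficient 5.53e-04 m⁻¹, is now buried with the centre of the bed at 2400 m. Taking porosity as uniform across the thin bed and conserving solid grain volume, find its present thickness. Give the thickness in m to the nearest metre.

Working in km (1 km = 1000 m; β in km⁻¹ = β in m⁻¹ × 1000):
Porosity at 2.4 km: phi = 0.61·exp(−0.553×2.4) = 0.1618
Solid-volume conservation: h(1−phi) = h₀(1−phi₀) ⇒ h = h₀·(1−phi₀)/(1−phi)
h = 0.145 × (1 − 0.61)/(1 − 0.1618) = 0.145 × 0.4653 = 0.0675 km

67 m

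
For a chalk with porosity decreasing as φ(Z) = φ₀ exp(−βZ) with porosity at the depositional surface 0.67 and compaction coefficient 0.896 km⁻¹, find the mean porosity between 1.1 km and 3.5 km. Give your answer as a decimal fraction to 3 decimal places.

⟨φ⟩ = (1/(Z₂−Z₁)) ∫ φ₀ e^(−βZ) dZ = φ₀·(e^(−β·Z₁) − e^(−β·Z₂)) / (β·(Z₂−Z₁))
e^(−0.896×1.1) = 0.3732; e^(−0.896×3.5) = 0.0435
⟨φ⟩ = 0.67 × (0.3732 − 0.0435) / (0.896 × 2.4) = 0.67 × 0.1533 = 0.1027

0.103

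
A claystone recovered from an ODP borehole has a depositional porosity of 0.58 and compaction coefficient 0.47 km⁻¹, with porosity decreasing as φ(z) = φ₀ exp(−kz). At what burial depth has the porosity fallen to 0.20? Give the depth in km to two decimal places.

2.27 km

Invert Athy's law: z = ln(φ₀/φ) / k
z = ln(0.58/0.2) / 0.47 = ln(2.9) / 0.47 = 1.0647 / 0.47 = 2.265 km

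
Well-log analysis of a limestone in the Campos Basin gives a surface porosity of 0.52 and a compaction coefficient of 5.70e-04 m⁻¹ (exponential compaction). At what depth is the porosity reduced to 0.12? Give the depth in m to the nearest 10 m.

2570 m

Working in km (1 km = 1000 m; c in km⁻¹ = c in m⁻¹ × 1000):
Invert Athy's law: Z = ln(n₀/n) / c
Z = ln(0.52/0.12) / 0.57 = ln(4.333) / 0.57 = 1.4663 / 0.57 = 2.573 km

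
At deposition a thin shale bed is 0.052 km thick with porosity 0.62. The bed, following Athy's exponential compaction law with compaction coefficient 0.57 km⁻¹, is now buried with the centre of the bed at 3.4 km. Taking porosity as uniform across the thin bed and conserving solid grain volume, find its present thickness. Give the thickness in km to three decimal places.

Porosity at 3.4 km: phi = 0.62·exp(−0.57×3.4) = 0.0893
Solid-volume conservation: h(1−phi) = h₀(1−phi₀) ⇒ h = h₀·(1−phi₀)/(1−phi)
h = 0.052 × (1 − 0.62)/(1 − 0.0893) = 0.052 × 0.4172 = 0.0217 km

0.022 km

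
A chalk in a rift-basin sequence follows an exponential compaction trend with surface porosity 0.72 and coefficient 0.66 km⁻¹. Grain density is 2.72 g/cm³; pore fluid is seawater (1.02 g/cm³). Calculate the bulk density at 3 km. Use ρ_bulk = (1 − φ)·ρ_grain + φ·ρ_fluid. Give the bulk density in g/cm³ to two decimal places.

2.55 g/cm³

Porosity at depth: φ = 0.72·exp(−0.66×3) = 0.72×0.1381 = 0.0994
Bulk density: ρ_b = (1−φ)ρ_g + φ·ρ_f = 0.9006×2.72 + 0.0994×1.02
       = 2.450 + 0.101 = 2.551 g/cm³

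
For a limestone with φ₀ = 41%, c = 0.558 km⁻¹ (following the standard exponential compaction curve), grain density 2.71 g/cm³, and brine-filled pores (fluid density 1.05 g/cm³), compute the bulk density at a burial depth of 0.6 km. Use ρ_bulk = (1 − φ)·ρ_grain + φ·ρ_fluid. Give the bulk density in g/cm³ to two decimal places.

2.22 g/cm³

Porosity at depth: φ = 0.41·exp(−0.558×0.6) = 0.41×0.7155 = 0.2933
Bulk density: ρ_b = (1−φ)ρ_g + φ·ρ_f = 0.7067×2.71 + 0.2933×1.05
       = 1.915 + 0.308 = 2.223 g/cm³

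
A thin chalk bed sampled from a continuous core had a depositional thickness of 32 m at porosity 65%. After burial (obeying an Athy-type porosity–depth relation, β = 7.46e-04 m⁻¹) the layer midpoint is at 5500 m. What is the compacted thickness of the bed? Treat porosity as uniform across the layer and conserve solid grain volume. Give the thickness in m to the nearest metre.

Working in km (1 km = 1000 m; β in km⁻¹ = β in m⁻¹ × 1000):
Porosity at 5.5 km: n = 0.65·exp(−0.746×5.5) = 0.0107
Solid-volume conservation: h(1−n) = h₀(1−n₀) ⇒ h = h₀·(1−n₀)/(1−n)
h = 0.032 × (1 − 0.65)/(1 − 0.0107) = 0.032 × 0.3538 = 0.0113 km

11 m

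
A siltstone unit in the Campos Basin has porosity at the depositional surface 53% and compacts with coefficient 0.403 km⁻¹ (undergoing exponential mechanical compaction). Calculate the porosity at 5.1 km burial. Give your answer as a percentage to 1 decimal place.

φ = φ₀·exp(−k·Z) = 0.53 × exp(−0.403 × 5.1) = 0.53 × exp(−2.055)
  = 0.53 × 0.1281 = 0.0679

6.8%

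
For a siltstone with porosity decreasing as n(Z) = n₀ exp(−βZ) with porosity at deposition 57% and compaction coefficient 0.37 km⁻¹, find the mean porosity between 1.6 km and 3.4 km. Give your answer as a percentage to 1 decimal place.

23.0%

⟨n⟩ = (1/(Z₂−Z₁)) ∫ n₀ e^(−βZ) dZ = n₀·(e^(−β·Z₁) − e^(−β·Z₂)) / (β·(Z₂−Z₁))
e^(−0.37×1.6) = 0.5532; e^(−0.37×3.4) = 0.2842
⟨n⟩ = 0.57 × (0.5532 − 0.2842) / (0.37 × 1.8) = 0.57 × 0.4039 = 0.2302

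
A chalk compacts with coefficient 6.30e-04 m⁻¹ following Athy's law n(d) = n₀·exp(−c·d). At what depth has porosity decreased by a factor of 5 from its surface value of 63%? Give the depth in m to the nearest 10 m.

2550 m

Working in km (1 km = 1000 m; c in km⁻¹ = c in m⁻¹ × 1000):
n/n₀ = 1/5 ⇒ exp(−c·d) = 1/5 ⇒ d = ln(5) / c
d = 1.6094 / 0.63 = 2.555 km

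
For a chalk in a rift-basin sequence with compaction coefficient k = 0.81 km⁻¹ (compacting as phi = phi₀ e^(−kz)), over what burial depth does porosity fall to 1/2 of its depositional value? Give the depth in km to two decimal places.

phi/phi₀ = 1/2 ⇒ exp(−k·z) = 1/2 ⇒ z = ln(2) / k
z = 0.6931 / 0.81 = 0.856 km

0.86 km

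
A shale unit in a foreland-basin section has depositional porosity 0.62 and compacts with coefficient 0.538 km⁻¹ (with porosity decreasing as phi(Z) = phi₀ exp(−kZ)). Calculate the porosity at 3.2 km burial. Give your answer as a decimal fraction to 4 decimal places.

phi = phi₀·exp(−k·Z) = 0.62 × exp(−0.538 × 3.2) = 0.62 × exp(−1.722)
  = 0.62 × 0.1788 = 0.1108

0.1108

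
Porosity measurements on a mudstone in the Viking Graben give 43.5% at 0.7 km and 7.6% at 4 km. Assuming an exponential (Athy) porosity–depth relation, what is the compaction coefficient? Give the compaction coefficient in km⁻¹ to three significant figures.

0.529 km⁻¹

Athy: phi(Z) = phi₀ e^(−βZ) ⇒ phi₁/phi₂ = e^{β(Z₂−Z₁)} ⇒ β = ln(phi₁/phi₂)/(Z₂−Z₁)
β = ln(0.435/0.076) / (4 − 0.7) = ln(5.724) / 3.3 = 1.7446 / 3.3 = 0.5287 km⁻¹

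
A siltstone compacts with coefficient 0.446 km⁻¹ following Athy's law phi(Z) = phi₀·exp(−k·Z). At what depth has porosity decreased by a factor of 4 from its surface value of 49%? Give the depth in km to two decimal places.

3.11 km

phi/phi₀ = 1/4 ⇒ exp(−k·Z) = 1/4 ⇒ Z = ln(4) / k
Z = 1.3863 / 0.446 = 3.108 km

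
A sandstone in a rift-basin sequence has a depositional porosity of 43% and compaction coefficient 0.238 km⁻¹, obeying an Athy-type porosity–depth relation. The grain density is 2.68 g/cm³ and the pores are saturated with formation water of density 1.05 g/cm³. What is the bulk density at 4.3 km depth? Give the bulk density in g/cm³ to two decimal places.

2.43 g/cm³

Porosity at depth: phi = 0.43·exp(−0.238×4.3) = 0.43×0.3594 = 0.1545
Bulk density: ρ_b = (1−phi)ρ_g + phi·ρ_f = 0.8455×2.68 + 0.1545×1.05
       = 2.266 + 0.162 = 2.428 g/cm³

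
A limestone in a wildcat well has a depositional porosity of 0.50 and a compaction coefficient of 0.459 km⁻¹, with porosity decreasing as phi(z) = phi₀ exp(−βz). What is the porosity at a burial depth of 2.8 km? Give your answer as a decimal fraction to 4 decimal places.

phi = phi₀·exp(−β·z) = 0.5 × exp(−0.459 × 2.8) = 0.5 × exp(−1.285)
  = 0.5 × 0.2766 = 0.1383

0.1383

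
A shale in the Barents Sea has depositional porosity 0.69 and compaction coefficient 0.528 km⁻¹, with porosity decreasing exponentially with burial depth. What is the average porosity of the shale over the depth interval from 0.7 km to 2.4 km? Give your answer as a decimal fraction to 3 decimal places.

⟨phi⟩ = (1/(z₂−z₁)) ∫ phi₀ e^(−βz) dz = phi₀·(e^(−β·z₁) − e^(−β·z₂)) / (β·(z₂−z₁))
e^(−0.528×0.7) = 0.6910; e^(−0.528×2.4) = 0.2816
⟨phi⟩ = 0.69 × (0.6910 − 0.2816) / (0.528 × 1.7) = 0.69 × 0.4561 = 0.3147

0.315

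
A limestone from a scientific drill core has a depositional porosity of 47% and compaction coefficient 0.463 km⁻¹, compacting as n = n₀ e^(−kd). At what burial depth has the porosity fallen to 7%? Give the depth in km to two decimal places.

Invert Athy's law: d = ln(n₀/n) / k
d = ln(0.47/0.07) / 0.463 = ln(6.714) / 0.463 = 1.9042 / 0.463 = 4.113 km

4.11 km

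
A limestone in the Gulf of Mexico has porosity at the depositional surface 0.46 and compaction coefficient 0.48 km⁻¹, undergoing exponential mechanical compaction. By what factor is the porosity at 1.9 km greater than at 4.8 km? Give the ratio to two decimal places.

4.02

phi(Z₁)/phi(Z₂) = e^(−β·Z₁)/e^(−β·Z₂) = e^{β(Z₂−Z₁)}
= exp(0.48 × 2.9) = exp(1.392) = 4.0229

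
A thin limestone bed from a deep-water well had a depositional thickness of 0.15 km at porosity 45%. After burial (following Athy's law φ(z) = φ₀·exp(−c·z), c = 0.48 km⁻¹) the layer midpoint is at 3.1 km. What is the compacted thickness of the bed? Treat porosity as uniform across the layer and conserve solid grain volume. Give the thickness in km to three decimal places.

Porosity at 3.1 km: φ = 0.45·exp(−0.48×3.1) = 0.1016
Solid-volume conservation: h(1−φ) = h₀(1−φ₀) ⇒ h = h₀·(1−φ₀)/(1−φ)
h = 0.15 × (1 − 0.45)/(1 − 0.1016) = 0.15 × 0.6122 = 0.0918 km

0.092 km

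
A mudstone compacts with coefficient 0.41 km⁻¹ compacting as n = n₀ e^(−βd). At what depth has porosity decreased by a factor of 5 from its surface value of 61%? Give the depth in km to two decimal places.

3.93 km

n/n₀ = 1/5 ⇒ exp(−β·d) = 1/5 ⇒ d = ln(5) / β
d = 1.6094 / 0.41 = 3.925 km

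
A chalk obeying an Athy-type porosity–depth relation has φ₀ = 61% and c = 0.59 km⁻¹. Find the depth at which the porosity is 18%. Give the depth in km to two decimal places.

2.07 km

Invert Athy's law: d = ln(φ₀/φ) / c
d = ln(0.61/0.18) / 0.59 = ln(3.389) / 0.59 = 1.2205 / 0.59 = 2.069 km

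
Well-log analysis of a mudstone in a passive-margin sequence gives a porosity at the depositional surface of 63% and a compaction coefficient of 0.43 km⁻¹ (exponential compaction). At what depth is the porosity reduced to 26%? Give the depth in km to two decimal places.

Invert Athy's law: d = ln(phi₀/phi) / c
d = ln(0.63/0.26) / 0.43 = ln(2.423) / 0.43 = 0.8850 / 0.43 = 2.058 km

2.06 km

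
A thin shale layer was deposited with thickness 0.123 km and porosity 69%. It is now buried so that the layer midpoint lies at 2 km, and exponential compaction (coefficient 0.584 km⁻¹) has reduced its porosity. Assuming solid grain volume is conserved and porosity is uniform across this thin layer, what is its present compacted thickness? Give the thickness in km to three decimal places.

Porosity at 2 km: n = 0.69·exp(−0.584×2) = 0.2146
Solid-volume conservation: h(1−n) = h₀(1−n₀) ⇒ h = h₀·(1−n₀)/(1−n)
h = 0.123 × (1 − 0.69)/(1 − 0.2146) = 0.123 × 0.3947 = 0.0485 km

0.049 km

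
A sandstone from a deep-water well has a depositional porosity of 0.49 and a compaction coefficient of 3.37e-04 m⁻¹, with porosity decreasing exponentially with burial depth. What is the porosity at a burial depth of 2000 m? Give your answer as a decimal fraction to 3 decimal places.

0.250

Working in km (1 km = 1000 m; β in km⁻¹ = β in m⁻¹ × 1000):
phi = phi₀·exp(−β·Z) = 0.49 × exp(−0.337 × 2) = 0.49 × exp(−0.674)
  = 0.49 × 0.5097 = 0.2497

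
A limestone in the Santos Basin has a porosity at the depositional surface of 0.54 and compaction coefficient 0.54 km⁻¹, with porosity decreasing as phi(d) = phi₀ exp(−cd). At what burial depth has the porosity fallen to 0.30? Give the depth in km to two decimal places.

1.09 km

Invert Athy's law: d = ln(phi₀/phi) / c
d = ln(0.54/0.3) / 0.54 = ln(1.8) / 0.54 = 0.5878 / 0.54 = 1.088 km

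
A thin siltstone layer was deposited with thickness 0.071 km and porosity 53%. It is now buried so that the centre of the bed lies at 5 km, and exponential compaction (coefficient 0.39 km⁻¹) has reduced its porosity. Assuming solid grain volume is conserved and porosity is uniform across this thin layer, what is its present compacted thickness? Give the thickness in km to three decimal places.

0.036 km

Porosity at 5 km: phi = 0.53·exp(−0.39×5) = 0.0754
Solid-volume conservation: h(1−phi) = h₀(1−phi₀) ⇒ h = h₀·(1−phi₀)/(1−phi)
h = 0.071 × (1 − 0.53)/(1 − 0.0754) = 0.071 × 0.5083 = 0.0361 km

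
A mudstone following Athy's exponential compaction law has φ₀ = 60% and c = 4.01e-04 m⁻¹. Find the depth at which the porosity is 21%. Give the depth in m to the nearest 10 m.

Working in km (1 km = 1000 m; c in km⁻¹ = c in m⁻¹ × 1000):
Invert Athy's law: z = ln(φ₀/φ) / c
z = ln(0.6/0.21) / 0.401 = ln(2.857) / 0.401 = 1.0498 / 0.401 = 2.618 km

2620 m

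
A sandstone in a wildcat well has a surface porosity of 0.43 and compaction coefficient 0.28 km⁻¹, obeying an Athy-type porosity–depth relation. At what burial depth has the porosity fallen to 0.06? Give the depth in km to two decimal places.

Invert Athy's law: z = ln(φ₀/φ) / k
z = ln(0.43/0.06) / 0.28 = ln(7.167) / 0.28 = 1.9694 / 0.28 = 7.034 km

7.03 km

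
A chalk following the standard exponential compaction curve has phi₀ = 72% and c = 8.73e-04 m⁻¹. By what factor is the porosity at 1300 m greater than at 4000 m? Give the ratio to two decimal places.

Working in km (1 km = 1000 m; c in km⁻¹ = c in m⁻¹ × 1000):
phi(z₁)/phi(z₂) = e^(−c·z₁)/e^(−c·z₂) = e^{c(z₂−z₁)}
= exp(0.873 × 2.7) = exp(2.357) = 10.5603

10.56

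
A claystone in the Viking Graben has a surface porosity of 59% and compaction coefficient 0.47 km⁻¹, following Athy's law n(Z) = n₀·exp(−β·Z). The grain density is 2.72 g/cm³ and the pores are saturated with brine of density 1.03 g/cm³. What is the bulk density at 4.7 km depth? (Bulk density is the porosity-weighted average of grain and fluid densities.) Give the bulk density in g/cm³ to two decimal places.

Porosity at depth: n = 0.59·exp(−0.47×4.7) = 0.59×0.1098 = 0.0648
Bulk density: ρ_b = (1−n)ρ_g + n·ρ_f = 0.9352×2.72 + 0.0648×1.03
       = 2.544 + 0.067 = 2.611 g/cm³

2.61 g/cm³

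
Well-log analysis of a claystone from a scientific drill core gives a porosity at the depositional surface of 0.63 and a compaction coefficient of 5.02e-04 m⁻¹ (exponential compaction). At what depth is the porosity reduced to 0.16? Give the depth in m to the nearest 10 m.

2730 m

Working in km (1 km = 1000 m; k in km⁻¹ = k in m⁻¹ × 1000):
Invert Athy's law: Z = ln(n₀/n) / k
Z = ln(0.63/0.16) / 0.502 = ln(3.938) / 0.502 = 1.3705 / 0.502 = 2.730 km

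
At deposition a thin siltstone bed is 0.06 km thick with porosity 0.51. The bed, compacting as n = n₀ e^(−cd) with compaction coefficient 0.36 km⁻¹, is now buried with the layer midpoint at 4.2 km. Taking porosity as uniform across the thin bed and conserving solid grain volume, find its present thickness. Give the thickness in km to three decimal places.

0.033 km

Porosity at 4.2 km: n = 0.51·exp(−0.36×4.2) = 0.1124
Solid-volume conservation: h(1−n) = h₀(1−n₀) ⇒ h = h₀·(1−n₀)/(1−n)
h = 0.06 × (1 − 0.51)/(1 − 0.1124) = 0.06 × 0.5521 = 0.0331 km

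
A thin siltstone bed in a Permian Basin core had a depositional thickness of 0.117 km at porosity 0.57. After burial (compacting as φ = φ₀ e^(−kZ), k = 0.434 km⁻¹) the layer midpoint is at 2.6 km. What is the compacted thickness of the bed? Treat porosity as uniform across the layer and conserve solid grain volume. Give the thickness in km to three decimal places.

Porosity at 2.6 km: φ = 0.57·exp(−0.434×2.6) = 0.1844
Solid-volume conservation: h(1−φ) = h₀(1−φ₀) ⇒ h = h₀·(1−φ₀)/(1−φ)
h = 0.117 × (1 − 0.57)/(1 − 0.1844) = 0.117 × 0.5272 = 0.0617 km

0.062 km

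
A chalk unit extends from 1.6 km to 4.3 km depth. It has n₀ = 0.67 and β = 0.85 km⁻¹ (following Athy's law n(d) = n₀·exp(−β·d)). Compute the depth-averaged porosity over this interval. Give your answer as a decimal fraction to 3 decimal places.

0.067

⟨n⟩ = (1/(d₂−d₁)) ∫ n₀ e^(−βd) dd = n₀·(e^(−β·d₁) − e^(−β·d₂)) / (β·(d₂−d₁))
e^(−0.85×1.6) = 0.2567; e^(−0.85×4.3) = 0.0259
⟨n⟩ = 0.67 × (0.2567 − 0.0259) / (0.85 × 2.7) = 0.67 × 0.1006 = 0.0674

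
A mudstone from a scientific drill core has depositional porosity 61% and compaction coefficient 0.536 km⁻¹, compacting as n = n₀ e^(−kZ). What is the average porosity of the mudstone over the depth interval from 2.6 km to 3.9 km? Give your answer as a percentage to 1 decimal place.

10.9%

⟨n⟩ = (1/(Z₂−Z₁)) ∫ n₀ e^(−kZ) dZ = n₀·(e^(−k·Z₁) − e^(−k·Z₂)) / (k·(Z₂−Z₁))
e^(−0.536×2.6) = 0.2482; e^(−0.536×3.9) = 0.1236
⟨n⟩ = 0.61 × (0.2482 − 0.1236) / (0.536 × 1.3) = 0.61 × 0.1787 = 0.1090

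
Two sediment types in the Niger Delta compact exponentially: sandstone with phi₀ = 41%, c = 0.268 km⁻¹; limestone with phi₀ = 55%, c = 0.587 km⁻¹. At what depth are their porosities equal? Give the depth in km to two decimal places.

0.92 km

Set phi₀ₐ e^(−cₐd) = phi₀ᵦ e^(−cᵦd) ⇒ ln(phi₀ₐ/phi₀ᵦ) = (cₐ − cᵦ)·d
d = ln(0.41/0.55) / (0.268 − 0.587) = -0.2938 / -0.319 = 0.921 km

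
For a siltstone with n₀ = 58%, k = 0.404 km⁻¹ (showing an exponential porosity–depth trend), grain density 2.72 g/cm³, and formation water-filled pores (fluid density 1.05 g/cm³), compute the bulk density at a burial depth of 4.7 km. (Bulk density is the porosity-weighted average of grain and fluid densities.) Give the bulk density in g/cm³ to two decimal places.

Porosity at depth: n = 0.58·exp(−0.404×4.7) = 0.58×0.1497 = 0.0869
Bulk density: ρ_b = (1−n)ρ_g + n·ρ_f = 0.9131×2.72 + 0.0869×1.05
       = 2.484 + 0.091 = 2.575 g/cm³

2.57 g/cm³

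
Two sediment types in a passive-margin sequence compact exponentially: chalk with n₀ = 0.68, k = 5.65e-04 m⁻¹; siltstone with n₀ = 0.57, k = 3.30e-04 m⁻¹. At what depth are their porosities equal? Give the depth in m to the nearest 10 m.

750 m

Working in km (1 km = 1000 m; k in km⁻¹ = k in m⁻¹ × 1000):
Set n₀ₐ e^(−kₐz) = n₀ᵦ e^(−kᵦz) ⇒ ln(n₀ₐ/n₀ᵦ) = (kₐ − kᵦ)·z
z = ln(0.68/0.57) / (0.565 − 0.33) = 0.1765 / 0.235 = 0.751 km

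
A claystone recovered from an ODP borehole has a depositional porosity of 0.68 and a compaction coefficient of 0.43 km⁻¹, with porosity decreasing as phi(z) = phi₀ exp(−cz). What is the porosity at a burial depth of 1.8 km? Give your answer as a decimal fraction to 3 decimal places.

0.314

phi = phi₀·exp(−c·z) = 0.68 × exp(−0.43 × 1.8) = 0.68 × exp(−0.774)
  = 0.68 × 0.4612 = 0.3136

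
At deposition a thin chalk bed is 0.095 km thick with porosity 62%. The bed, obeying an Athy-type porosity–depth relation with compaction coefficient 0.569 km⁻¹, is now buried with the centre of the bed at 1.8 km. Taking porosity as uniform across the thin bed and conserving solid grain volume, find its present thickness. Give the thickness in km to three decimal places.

0.046 km

Porosity at 1.8 km: φ = 0.62·exp(−0.569×1.8) = 0.2226
Solid-volume conservation: h(1−φ) = h₀(1−φ₀) ⇒ h = h₀·(1−φ₀)/(1−φ)
h = 0.095 × (1 − 0.62)/(1 − 0.2226) = 0.095 × 0.4888 = 0.0464 km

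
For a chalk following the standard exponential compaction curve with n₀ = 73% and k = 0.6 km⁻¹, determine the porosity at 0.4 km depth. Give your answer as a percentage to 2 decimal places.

57.42%

n = n₀·exp(−k·z) = 0.73 × exp(−0.6 × 0.4) = 0.73 × exp(−0.24)
  = 0.73 × 0.7866 = 0.5742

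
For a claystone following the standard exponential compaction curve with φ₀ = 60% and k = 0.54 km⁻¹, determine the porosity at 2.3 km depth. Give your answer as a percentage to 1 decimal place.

φ = φ₀·exp(−k·z) = 0.6 × exp(−0.54 × 2.3) = 0.6 × exp(−1.242)
  = 0.6 × 0.2888 = 0.1733

17.3%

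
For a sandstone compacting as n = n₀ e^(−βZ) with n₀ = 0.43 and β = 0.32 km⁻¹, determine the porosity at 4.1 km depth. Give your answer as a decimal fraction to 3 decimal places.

0.116

n = n₀·exp(−β·Z) = 0.43 × exp(−0.32 × 4.1) = 0.43 × exp(−1.312)
  = 0.43 × 0.2693 = 0.1158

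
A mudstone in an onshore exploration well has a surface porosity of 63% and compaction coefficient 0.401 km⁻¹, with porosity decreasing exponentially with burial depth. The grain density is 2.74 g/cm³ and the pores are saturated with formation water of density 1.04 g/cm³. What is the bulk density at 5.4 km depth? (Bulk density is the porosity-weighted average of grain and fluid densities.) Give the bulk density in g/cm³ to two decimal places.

2.62 g/cm³

Porosity at depth: φ = 0.63·exp(−0.401×5.4) = 0.63×0.1147 = 0.0723
Bulk density: ρ_b = (1−φ)ρ_g + φ·ρ_f = 0.9277×2.74 + 0.0723×1.04
       = 2.542 + 0.075 = 2.617 g/cm³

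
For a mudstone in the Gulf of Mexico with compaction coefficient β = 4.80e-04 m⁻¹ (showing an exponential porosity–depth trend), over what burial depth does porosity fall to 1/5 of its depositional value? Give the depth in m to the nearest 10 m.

Working in km (1 km = 1000 m; β in km⁻¹ = β in m⁻¹ × 1000):
phi/phi₀ = 1/5 ⇒ exp(−β·Z) = 1/5 ⇒ Z = ln(5) / β
Z = 1.6094 / 0.48 = 3.353 km

3350 m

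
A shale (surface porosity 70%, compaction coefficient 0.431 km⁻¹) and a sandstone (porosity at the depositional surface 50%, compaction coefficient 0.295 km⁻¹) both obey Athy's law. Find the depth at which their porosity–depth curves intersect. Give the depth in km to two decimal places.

Set phi₀ₐ e^(−βₐZ) = phi₀ᵦ e^(−βᵦZ) ⇒ ln(phi₀ₐ/phi₀ᵦ) = (βₐ − βᵦ)·Z
Z = ln(0.7/0.5) / (0.431 − 0.295) = 0.3365 / 0.136 = 2.474 km

2.47 km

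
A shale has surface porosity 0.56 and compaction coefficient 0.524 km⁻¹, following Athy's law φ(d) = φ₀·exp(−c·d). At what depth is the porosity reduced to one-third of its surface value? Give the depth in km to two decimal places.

φ/φ₀ = 1/3 ⇒ exp(−c·d) = 1/3 ⇒ d = ln(3) / c
d = 1.0986 / 0.524 = 2.097 km

2.10 km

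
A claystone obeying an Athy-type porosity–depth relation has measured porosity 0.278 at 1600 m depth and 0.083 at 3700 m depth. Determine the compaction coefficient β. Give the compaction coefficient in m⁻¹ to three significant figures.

0.000576 m⁻¹

Working in km (1 km = 1000 m; β in km⁻¹ = β in m⁻¹ × 1000):
Athy: n(z) = n₀ e^(−βz) ⇒ n₁/n₂ = e^{β(z₂−z₁)} ⇒ β = ln(n₁/n₂)/(z₂−z₁)
β = ln(0.278/0.083) / (3.7 − 1.6) = ln(3.349) / 2.1 = 1.2088 / 2.1 = 0.5756 km⁻¹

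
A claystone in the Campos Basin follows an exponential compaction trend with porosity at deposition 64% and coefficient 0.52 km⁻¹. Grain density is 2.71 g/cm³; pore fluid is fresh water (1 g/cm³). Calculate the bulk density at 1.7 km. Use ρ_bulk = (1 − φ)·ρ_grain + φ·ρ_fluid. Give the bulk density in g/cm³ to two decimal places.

2.26 g/cm³

Porosity at depth: n = 0.64·exp(−0.52×1.7) = 0.64×0.4131 = 0.2644
Bulk density: ρ_b = (1−n)ρ_g + n·ρ_f = 0.7356×2.71 + 0.2644×1
       = 1.993 + 0.264 = 2.258 g/cm³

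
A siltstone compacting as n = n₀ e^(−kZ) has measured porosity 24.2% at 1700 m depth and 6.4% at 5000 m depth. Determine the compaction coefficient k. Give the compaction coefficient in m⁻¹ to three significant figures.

0.000403 m⁻¹

Working in km (1 km = 1000 m; k in km⁻¹ = k in m⁻¹ × 1000):
Athy: n(Z) = n₀ e^(−kZ) ⇒ n₁/n₂ = e^{k(Z₂−Z₁)} ⇒ k = ln(n₁/n₂)/(Z₂−Z₁)
k = ln(0.242/0.064) / (5 − 1.7) = ln(3.781) / 3.3 = 1.3301 / 3.3 = 0.403 km⁻¹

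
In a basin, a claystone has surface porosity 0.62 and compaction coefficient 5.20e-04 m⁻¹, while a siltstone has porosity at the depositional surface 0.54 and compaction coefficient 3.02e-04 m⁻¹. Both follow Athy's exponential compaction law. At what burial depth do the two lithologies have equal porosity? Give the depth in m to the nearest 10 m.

Working in km (1 km = 1000 m; β in km⁻¹ = β in m⁻¹ × 1000):
Set phi₀ₐ e^(−βₐZ) = phi₀ᵦ e^(−βᵦZ) ⇒ ln(phi₀ₐ/phi₀ᵦ) = (βₐ − βᵦ)·Z
Z = ln(0.62/0.54) / (0.52 − 0.302) = 0.1382 / 0.218 = 0.634 km

630 m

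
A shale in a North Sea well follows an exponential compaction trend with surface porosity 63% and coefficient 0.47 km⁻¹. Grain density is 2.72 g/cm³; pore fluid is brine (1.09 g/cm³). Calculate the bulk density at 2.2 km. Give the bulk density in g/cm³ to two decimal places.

2.35 g/cm³

Porosity at depth: φ = 0.63·exp(−0.47×2.2) = 0.63×0.3556 = 0.2240
Bulk density: ρ_b = (1−φ)ρ_g + φ·ρ_f = 0.7760×2.72 + 0.2240×1.09
       = 2.111 + 0.244 = 2.355 g/cm³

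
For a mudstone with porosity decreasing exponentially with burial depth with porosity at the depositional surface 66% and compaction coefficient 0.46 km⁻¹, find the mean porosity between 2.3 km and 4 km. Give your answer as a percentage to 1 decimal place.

15.9%

⟨phi⟩ = (1/(d₂−d₁)) ∫ phi₀ e^(−cd) dd = phi₀·(e^(−c·d₁) − e^(−c·d₂)) / (c·(d₂−d₁))
e^(−0.46×2.3) = 0.3471; e^(−0.46×4) = 0.1588
⟨phi⟩ = 0.66 × (0.3471 − 0.1588) / (0.46 × 1.7) = 0.66 × 0.2408 = 0.1590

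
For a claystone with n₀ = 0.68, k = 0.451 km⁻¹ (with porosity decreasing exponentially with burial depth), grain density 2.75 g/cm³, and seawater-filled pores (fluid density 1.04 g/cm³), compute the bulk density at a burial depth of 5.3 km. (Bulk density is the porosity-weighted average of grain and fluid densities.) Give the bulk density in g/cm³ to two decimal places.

2.64 g/cm³

Porosity at depth: n = 0.68·exp(−0.451×5.3) = 0.68×0.0916 = 0.0623
Bulk density: ρ_b = (1−n)ρ_g + n·ρ_f = 0.9377×2.75 + 0.0623×1.04
       = 2.579 + 0.065 = 2.643 g/cm³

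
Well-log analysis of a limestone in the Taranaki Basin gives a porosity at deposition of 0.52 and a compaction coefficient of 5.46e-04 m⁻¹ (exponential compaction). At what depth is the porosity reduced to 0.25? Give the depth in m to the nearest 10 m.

Working in km (1 km = 1000 m; k in km⁻¹ = k in m⁻¹ × 1000):
Invert Athy's law: d = ln(phi₀/phi) / k
d = ln(0.52/0.25) / 0.546 = ln(2.08) / 0.546 = 0.7324 / 0.546 = 1.341 km

1340 m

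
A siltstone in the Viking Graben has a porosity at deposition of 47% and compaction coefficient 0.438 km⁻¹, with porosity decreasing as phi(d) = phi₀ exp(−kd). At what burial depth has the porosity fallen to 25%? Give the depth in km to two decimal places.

1.44 km

Invert Athy's law: d = ln(phi₀/phi) / k
d = ln(0.47/0.25) / 0.438 = ln(1.88) / 0.438 = 0.6313 / 0.438 = 1.441 km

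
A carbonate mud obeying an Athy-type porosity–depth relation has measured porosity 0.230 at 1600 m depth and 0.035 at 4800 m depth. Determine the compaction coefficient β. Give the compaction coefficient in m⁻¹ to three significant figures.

0.000588 m⁻¹

Working in km (1 km = 1000 m; β in km⁻¹ = β in m⁻¹ × 1000):
Athy: n(Z) = n₀ e^(−βZ) ⇒ n₁/n₂ = e^{β(Z₂−Z₁)} ⇒ β = ln(n₁/n₂)/(Z₂−Z₁)
β = ln(0.23/0.035) / (4.8 − 1.6) = ln(6.571) / 3.2 = 1.8827 / 3.2 = 0.5884 km⁻¹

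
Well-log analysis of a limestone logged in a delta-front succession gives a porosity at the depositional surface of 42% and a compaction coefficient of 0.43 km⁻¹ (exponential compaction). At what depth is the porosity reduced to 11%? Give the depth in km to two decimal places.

3.12 km

Invert Athy's law: d = ln(phi₀/phi) / c
d = ln(0.42/0.11) / 0.43 = ln(3.818) / 0.43 = 1.3398 / 0.43 = 3.116 km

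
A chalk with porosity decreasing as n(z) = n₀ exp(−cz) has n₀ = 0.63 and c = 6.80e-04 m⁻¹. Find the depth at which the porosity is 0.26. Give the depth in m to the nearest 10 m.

Working in km (1 km = 1000 m; c in km⁻¹ = c in m⁻¹ × 1000):
Invert Athy's law: z = ln(n₀/n) / c
z = ln(0.63/0.26) / 0.68 = ln(2.423) / 0.68 = 0.8850 / 0.68 = 1.302 km

1300 m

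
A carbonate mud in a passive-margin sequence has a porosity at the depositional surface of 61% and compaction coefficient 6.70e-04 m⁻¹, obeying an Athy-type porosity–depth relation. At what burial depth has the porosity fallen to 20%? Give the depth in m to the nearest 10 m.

1660 m

Working in km (1 km = 1000 m; β in km⁻¹ = β in m⁻¹ × 1000):
Invert Athy's law: d = ln(φ₀/φ) / β
d = ln(0.61/0.2) / 0.67 = ln(3.05) / 0.67 = 1.1151 / 0.67 = 1.664 km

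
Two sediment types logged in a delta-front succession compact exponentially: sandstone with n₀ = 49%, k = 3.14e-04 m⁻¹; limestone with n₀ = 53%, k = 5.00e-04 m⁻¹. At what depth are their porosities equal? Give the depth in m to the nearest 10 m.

Working in km (1 km = 1000 m; k in km⁻¹ = k in m⁻¹ × 1000):
Set n₀ₐ e^(−kₐz) = n₀ᵦ e^(−kᵦz) ⇒ ln(n₀ₐ/n₀ᵦ) = (kₐ − kᵦ)·z
z = ln(0.49/0.53) / (0.314 − 0.5) = -0.0785 / -0.186 = 0.422 km

420 m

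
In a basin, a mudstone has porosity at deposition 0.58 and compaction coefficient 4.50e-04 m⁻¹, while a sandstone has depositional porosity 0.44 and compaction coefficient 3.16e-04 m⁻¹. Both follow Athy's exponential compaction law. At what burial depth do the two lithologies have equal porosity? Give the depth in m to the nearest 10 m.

Working in km (1 km = 1000 m; k in km⁻¹ = k in m⁻¹ × 1000):
Set n₀ₐ e^(−kₐd) = n₀ᵦ e^(−kᵦd) ⇒ ln(n₀ₐ/n₀ᵦ) = (kₐ − kᵦ)·d
d = ln(0.58/0.44) / (0.45 − 0.316) = 0.2763 / 0.134 = 2.062 km

2060 m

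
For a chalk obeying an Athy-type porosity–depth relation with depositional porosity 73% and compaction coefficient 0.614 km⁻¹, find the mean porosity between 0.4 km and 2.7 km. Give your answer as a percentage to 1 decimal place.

⟨n⟩ = (1/(Z₂−Z₁)) ∫ n₀ e^(−cZ) dZ = n₀·(e^(−c·Z₁) − e^(−c·Z₂)) / (c·(Z₂−Z₁))
e^(−0.614×0.4) = 0.7822; e^(−0.614×2.7) = 0.1906
⟨n⟩ = 0.73 × (0.7822 − 0.1906) / (0.614 × 2.3) = 0.73 × 0.4190 = 0.3059

30.6%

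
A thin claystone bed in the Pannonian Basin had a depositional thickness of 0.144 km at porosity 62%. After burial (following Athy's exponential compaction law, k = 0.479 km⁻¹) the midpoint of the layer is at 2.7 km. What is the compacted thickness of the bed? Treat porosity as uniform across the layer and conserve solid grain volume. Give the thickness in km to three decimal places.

0.066 km

Porosity at 2.7 km: n = 0.62·exp(−0.479×2.7) = 0.1701
Solid-volume conservation: h(1−n) = h₀(1−n₀) ⇒ h = h₀·(1−n₀)/(1−n)
h = 0.144 × (1 − 0.62)/(1 − 0.1701) = 0.144 × 0.4579 = 0.0659 km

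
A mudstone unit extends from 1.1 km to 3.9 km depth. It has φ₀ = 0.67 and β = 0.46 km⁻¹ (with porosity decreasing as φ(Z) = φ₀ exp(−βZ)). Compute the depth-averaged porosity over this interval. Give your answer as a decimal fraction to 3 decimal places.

0.227

⟨φ⟩ = (1/(Z₂−Z₁)) ∫ φ₀ e^(−βZ) dZ = φ₀·(e^(−β·Z₁) − e^(−β·Z₂)) / (β·(Z₂−Z₁))
e^(−0.46×1.1) = 0.6029; e^(−0.46×3.9) = 0.1663
⟨φ⟩ = 0.67 × (0.6029 − 0.1663) / (0.46 × 2.8) = 0.67 × 0.3390 = 0.2271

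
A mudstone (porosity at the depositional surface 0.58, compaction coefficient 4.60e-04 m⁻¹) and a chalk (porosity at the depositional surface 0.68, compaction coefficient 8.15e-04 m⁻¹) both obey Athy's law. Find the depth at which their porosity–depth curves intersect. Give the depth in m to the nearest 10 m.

Working in km (1 km = 1000 m; β in km⁻¹ = β in m⁻¹ × 1000):
Set phi₀ₐ e^(−βₐd) = phi₀ᵦ e^(−βᵦd) ⇒ ln(phi₀ₐ/phi₀ᵦ) = (βₐ − βᵦ)·d
d = ln(0.58/0.68) / (0.46 − 0.815) = -0.1591 / -0.355 = 0.448 km

450 m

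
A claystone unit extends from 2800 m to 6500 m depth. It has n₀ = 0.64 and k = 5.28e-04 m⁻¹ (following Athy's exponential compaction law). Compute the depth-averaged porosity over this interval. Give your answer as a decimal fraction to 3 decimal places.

Working in km (1 km = 1000 m; k in km⁻¹ = k in m⁻¹ × 1000):
⟨n⟩ = (1/(z₂−z₁)) ∫ n₀ e^(−kz) dz = n₀·(e^(−k·z₁) − e^(−k·z₂)) / (k·(z₂−z₁))
e^(−0.528×2.8) = 0.2280; e^(−0.528×6.5) = 0.0323
⟨n⟩ = 0.64 × (0.2280 − 0.0323) / (0.528 × 3.7) = 0.64 × 0.1002 = 0.0641

0.064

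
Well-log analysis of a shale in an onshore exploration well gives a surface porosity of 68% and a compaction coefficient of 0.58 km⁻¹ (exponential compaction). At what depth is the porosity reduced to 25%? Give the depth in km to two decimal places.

1.73 km

Invert Athy's law: d = ln(n₀/n) / c
d = ln(0.68/0.25) / 0.58 = ln(2.72) / 0.58 = 1.0006 / 0.58 = 1.725 km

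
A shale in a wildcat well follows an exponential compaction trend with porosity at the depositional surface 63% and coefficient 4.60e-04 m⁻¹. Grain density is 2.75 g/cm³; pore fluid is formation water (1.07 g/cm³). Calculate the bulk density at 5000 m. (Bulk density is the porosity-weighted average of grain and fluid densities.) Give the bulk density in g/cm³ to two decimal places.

2.64 g/cm³

Working in km (1 km = 1000 m; c in km⁻¹ = c in m⁻¹ × 1000):
Porosity at depth: phi = 0.63·exp(−0.46×5) = 0.63×0.1003 = 0.0632
Bulk density: ρ_b = (1−phi)ρ_g + phi·ρ_f = 0.9368×2.75 + 0.0632×1.07
       = 2.576 + 0.068 = 2.644 g/cm³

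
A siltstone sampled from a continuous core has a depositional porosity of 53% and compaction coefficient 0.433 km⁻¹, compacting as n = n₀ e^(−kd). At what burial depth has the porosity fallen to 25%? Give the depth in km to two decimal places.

Invert Athy's law: d = ln(n₀/n) / k
d = ln(0.53/0.25) / 0.433 = ln(2.12) / 0.433 = 0.7514 / 0.433 = 1.735 km

1.74 km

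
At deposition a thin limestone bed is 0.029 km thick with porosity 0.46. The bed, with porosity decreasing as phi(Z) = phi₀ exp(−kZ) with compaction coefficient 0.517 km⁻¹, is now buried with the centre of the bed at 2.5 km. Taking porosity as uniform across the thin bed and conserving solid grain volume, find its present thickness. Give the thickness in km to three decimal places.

Porosity at 2.5 km: phi = 0.46·exp(−0.517×2.5) = 0.1263
Solid-volume conservation: h(1−phi) = h₀(1−phi₀) ⇒ h = h₀·(1−phi₀)/(1−phi)
h = 0.029 × (1 − 0.46)/(1 − 0.1263) = 0.029 × 0.6181 = 0.0179 km

0.018 km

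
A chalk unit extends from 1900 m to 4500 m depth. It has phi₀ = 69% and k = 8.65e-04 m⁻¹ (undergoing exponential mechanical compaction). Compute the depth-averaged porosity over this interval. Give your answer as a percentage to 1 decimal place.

Working in km (1 km = 1000 m; k in km⁻¹ = k in m⁻¹ × 1000):
⟨phi⟩ = (1/(z₂−z₁)) ∫ phi₀ e^(−kz) dz = phi₀·(e^(−k·z₁) − e^(−k·z₂)) / (k·(z₂−z₁))
e^(−0.865×1.9) = 0.1933; e^(−0.865×4.5) = 0.0204
⟨phi⟩ = 0.69 × (0.1933 − 0.0204) / (0.865 × 2.6) = 0.69 × 0.0769 = 0.0530

5.3%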